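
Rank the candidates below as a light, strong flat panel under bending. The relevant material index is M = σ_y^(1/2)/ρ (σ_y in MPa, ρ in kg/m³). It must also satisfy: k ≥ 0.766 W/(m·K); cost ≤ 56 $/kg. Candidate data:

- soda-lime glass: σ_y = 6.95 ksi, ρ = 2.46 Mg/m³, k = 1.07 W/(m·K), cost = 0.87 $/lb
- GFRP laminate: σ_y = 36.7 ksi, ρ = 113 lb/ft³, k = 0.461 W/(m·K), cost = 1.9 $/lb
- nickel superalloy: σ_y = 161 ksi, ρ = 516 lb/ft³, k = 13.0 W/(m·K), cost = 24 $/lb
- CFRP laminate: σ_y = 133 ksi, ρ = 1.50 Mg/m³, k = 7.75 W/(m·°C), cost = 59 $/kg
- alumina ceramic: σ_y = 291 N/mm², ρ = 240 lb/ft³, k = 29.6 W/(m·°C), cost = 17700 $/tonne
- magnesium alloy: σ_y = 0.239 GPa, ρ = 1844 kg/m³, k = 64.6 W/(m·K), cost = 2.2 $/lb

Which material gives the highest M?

magnesium alloy

Screen on constraints: k ≥ 0.766 W/(m·K); cost ≤ 56 $/kg. Survivors: soda-lime glass, nickel superalloy, alumina ceramic, magnesium alloy.
In SI units:
  soda-lime glass: σ_y = 47.92 MPa, ρ = 2460 kg/m³
  nickel superalloy: σ_y = 1110 MPa, ρ = 8266 kg/m³
  alumina ceramic: σ_y = 291.0 MPa, ρ = 3844 kg/m³
  magnesium alloy: σ_y = 239.0 MPa, ρ = 1844 kg/m³
  magnesium alloy: M = 8.38×10⁻³
  alumina ceramic: M = 4.44×10⁻³
  nickel superalloy: M = 4.03×10⁻³
  soda-lime glass: M = 2.81×10⁻³
Highest index: magnesium alloy.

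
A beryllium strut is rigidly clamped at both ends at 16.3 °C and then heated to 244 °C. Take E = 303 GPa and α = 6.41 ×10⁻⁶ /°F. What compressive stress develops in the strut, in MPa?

796 MPa

α = 6.41×10⁻⁶/°F × 9/5 = 11.5×10⁻⁶/K.
ΔT = 227.7 K. Constrained thermal stress σ = E·α·ΔT = 303.0×10³ MPa × 11.5×10⁻⁶ × 227.7 = 796 MPa (compressive).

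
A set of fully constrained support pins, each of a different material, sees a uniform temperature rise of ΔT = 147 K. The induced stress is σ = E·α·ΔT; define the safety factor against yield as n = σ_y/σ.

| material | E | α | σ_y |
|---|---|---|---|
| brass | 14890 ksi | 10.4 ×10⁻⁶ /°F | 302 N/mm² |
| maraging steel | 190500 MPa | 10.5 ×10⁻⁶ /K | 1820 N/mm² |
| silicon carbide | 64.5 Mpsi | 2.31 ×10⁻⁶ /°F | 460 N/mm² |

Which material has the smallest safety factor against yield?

Per material, after unit conversion:
  brass: E = 102.7, α = 18.7, σ_y = 302.0 → σ = 283 MPa, n = 1.07
  maraging steel: E = 190.5, α = 10.5, σ_y = 1820 → σ = 294 MPa, n = 6.19
  silicon carbide: E = 444.7, α = 4.16, σ_y = 460.0 → σ = 272 MPa, n = 1.69
Brass has the lowest safety factor, n = 1.07.

brass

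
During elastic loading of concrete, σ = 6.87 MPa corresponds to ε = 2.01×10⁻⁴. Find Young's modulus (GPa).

34.2 GPa

E = σ/ε = 6.87 MPa / 2.01×10⁻⁴ = 34180 MPa = 34.2 GPa.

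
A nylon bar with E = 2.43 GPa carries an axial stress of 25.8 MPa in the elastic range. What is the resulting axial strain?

0.0106

ε = σ/E = 25.8 / 2430 = 0.0106.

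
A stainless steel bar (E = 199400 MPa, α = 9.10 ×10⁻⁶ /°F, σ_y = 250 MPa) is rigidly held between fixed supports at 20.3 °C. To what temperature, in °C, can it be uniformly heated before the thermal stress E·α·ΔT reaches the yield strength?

96.8 °C

E = 199400 MPa = 199.4 GPa.
α = 9.10×10⁻⁶/°F × 9/5 = 16.4×10⁻⁶/K.
E·α·ΔT = 250.0 MPa ⇒ ΔT = 250.0 / (199.4×10³ × 16.4×10⁻⁶) = 76.54 K.
T = 20.3 + 76.54 = 96.84 °C.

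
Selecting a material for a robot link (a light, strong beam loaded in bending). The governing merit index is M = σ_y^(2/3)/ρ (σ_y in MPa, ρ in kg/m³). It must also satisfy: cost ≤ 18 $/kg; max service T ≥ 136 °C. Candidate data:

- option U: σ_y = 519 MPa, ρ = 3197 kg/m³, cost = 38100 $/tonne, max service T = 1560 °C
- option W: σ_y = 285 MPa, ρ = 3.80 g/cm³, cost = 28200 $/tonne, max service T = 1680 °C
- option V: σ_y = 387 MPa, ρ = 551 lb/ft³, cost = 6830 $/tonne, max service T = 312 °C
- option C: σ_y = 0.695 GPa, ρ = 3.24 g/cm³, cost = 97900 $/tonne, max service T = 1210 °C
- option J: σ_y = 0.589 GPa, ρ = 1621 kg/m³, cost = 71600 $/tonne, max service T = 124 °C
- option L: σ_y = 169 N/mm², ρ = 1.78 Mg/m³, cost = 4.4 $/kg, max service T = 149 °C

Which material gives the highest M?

option L

Screen on constraints: cost ≤ 18 $/kg; max service T ≥ 136 °C. Survivors: option V, option L.
After converting to SI:
  option V: σ_y = 387.0 MPa, ρ = 8826 kg/m³
  option L: σ_y = 169.0 MPa, ρ = 1780 kg/m³
  option L: M = 17.2×10⁻³
  option V: M = 6.02×10⁻³
Option L ranks first.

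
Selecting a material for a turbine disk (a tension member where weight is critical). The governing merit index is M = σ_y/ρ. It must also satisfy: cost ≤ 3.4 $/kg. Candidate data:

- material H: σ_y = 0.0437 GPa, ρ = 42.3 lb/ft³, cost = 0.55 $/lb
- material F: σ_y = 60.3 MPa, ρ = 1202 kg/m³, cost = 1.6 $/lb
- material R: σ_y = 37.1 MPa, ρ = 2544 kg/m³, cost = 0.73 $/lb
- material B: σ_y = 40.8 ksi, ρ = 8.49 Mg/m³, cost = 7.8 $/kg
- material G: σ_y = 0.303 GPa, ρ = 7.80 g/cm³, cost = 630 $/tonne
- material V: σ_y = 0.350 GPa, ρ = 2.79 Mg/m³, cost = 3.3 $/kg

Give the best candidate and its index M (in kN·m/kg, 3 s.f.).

Screen on constraints: cost ≤ 3.4 $/kg. Survivors: material H, material R, material G, material V.
Convert each candidate to consistent units, then evaluate M:
  material H: σ_y = 43.70 MPa, ρ = 677.6 kg/m³
  material R: σ_y = 37.10 MPa, ρ = 2544 kg/m³
  material G: σ_y = 303.0 MPa, ρ = 7800 kg/m³
  material V: σ_y = 350.0 MPa, ρ = 2790 kg/m³
  material V: M = 125 kN·m/kg
  material H: M = 64.5 kN·m/kg
  material G: M = 38.8 kN·m/kg
  material R: M = 14.6 kN·m/kg
Highest index: material V.

material V, M = 125 kN·m/kg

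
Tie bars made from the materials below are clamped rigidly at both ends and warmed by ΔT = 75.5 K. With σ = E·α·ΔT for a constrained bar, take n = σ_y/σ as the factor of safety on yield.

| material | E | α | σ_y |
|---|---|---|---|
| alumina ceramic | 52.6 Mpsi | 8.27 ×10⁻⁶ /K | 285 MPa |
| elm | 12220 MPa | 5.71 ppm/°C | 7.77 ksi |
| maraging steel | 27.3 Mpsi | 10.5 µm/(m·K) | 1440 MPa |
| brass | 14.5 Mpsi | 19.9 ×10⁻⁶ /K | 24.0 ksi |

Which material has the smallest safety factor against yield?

brass

In consistent units (E in GPa, α in ×10⁻⁶/K, σ_y in MPa):
  alumina ceramic: E = 362.7, α = 8.27, σ_y = 285.0 → σ = 226 MPa, n = 1.26
  elm: E = 12.22, α = 5.71, σ_y = 53.57 → σ = 5.27 MPa, n = 10.2
  maraging steel: E = 188.2, α = 10.5, σ_y = 1440 → σ = 149 MPa, n = 9.65
  brass: E = 99.97, α = 19.9, σ_y = 165.5 → σ = 150 MPa, n = 1.10
Smallest n: brass with n = 1.10.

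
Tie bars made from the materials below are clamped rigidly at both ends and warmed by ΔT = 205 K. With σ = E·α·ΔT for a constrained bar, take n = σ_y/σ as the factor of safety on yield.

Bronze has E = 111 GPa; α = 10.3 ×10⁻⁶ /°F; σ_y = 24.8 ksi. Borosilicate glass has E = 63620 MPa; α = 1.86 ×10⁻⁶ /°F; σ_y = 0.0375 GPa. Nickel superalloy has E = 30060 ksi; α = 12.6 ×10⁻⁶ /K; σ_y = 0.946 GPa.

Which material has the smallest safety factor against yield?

bronze

Per material, after unit conversion:
  bronze: E = 111.0, α = 18.5, σ_y = 171.0 → σ = 422 MPa, n = 0.405
  borosilicate glass: E = 63.62, α = 3.35, σ_y = 37.50 → σ = 43.7 MPa, n = 0.859
  nickel superalloy: E = 207.3, α = 12.6, σ_y = 946.0 → σ = 535 MPa, n = 1.77
The minimum is bronze at n = 0.405.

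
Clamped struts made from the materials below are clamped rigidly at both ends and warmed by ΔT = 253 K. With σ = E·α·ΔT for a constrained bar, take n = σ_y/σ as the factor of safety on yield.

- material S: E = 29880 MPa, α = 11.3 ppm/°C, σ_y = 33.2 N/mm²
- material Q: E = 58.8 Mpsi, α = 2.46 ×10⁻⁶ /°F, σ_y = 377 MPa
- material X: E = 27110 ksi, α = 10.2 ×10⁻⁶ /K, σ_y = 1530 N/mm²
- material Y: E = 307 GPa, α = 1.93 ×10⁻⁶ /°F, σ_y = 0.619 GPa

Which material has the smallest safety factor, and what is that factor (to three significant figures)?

material S, n = 0.389

Per material, after unit conversion:
  material S: E = 29.88, α = 11.3, σ_y = 33.20 → σ = 85.4 MPa, n = 0.389
  material Q: E = 405.4, α = 4.43, σ_y = 377.0 → σ = 454 MPa, n = 0.830
  material X: E = 186.9, α = 10.2, σ_y = 1530 → σ = 482 MPa, n = 3.17
  material Y: E = 307.0, α = 3.47, σ_y = 619.0 → σ = 270 MPa, n = 2.29
Material S has the lowest safety factor, n = 0.389.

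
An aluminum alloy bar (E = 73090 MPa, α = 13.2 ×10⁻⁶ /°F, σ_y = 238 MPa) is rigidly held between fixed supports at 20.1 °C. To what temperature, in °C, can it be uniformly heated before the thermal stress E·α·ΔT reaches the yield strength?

E = 73090 MPa = 73.09 GPa.
α = 13.2×10⁻⁶/°F × 9/5 = 23.8×10⁻⁶/K.
E·α·ΔT = 238.0 MPa ⇒ ΔT = 238.0 / (73.09×10³ × 23.8×10⁻⁶) = 137.0 K.
T = 20.1 + 137.0 = 157.1 °C.

157 °C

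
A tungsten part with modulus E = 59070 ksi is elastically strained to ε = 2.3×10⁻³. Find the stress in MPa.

E = 59070 ksi = 407.3 GPa.
σ = E·ε = 407300 MPa × 2.3×10⁻³ = 937 MPa.

937 MPa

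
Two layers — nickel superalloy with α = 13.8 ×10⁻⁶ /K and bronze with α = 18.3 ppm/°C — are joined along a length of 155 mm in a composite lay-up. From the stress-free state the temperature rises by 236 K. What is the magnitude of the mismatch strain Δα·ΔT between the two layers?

Δα = |13.8 − 18.3|×10⁻⁶/K = 4.50×10⁻⁶/K.
Mismatch strain = Δα·ΔT = 4.50×10⁻⁶ × 236.0 = 1.06×10⁻³.

1.06×10⁻³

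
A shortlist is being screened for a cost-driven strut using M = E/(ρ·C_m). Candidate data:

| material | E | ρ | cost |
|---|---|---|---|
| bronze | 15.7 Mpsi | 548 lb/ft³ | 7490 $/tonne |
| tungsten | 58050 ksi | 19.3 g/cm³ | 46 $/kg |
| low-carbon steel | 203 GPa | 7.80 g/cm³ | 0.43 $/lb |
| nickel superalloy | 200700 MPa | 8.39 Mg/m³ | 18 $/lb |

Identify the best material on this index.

Putting every candidate on a common basis:
  bronze: E = 108.2 GPa, ρ = 8778 kg/m³, cost = 7.490 $/kg
  tungsten: E = 400.2 GPa, ρ = 19300 kg/m³, cost = 46.00 $/kg
  low-carbon steel: E = 203.0 GPa, ρ = 7800 kg/m³, cost = 0.9480 $/kg
  nickel superalloy: E = 200.7 GPa, ρ = 8390 kg/m³, cost = 39.68 $/kg
  low-carbon steel: M = 27.5 MN·m per $
  bronze: M = 1.65 MN·m per $
  nickel superalloy: M = 0.603 MN·m per $
  tungsten: M = 0.451 MN·m per $
Low-carbon steel has the largest M.

low-carbon steel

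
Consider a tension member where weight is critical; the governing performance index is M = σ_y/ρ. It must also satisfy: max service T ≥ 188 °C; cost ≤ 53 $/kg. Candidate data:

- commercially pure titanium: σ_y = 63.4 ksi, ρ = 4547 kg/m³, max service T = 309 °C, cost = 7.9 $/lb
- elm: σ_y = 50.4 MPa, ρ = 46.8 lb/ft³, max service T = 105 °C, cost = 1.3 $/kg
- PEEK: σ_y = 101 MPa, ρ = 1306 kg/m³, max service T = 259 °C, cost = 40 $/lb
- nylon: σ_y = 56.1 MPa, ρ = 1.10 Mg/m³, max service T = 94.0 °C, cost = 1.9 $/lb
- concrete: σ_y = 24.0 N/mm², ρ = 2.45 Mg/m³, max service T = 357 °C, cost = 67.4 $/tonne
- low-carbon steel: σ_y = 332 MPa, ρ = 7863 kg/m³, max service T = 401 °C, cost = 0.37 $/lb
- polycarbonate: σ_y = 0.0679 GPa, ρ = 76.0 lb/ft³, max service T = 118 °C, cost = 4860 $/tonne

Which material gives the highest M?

commercially pure titanium

Screen on constraints: max service T ≥ 188 °C; cost ≤ 53 $/kg. Survivors: commercially pure titanium, concrete, low-carbon steel.
Convert each candidate to consistent units, then evaluate M:
  commercially pure titanium: σ_y = 437.1 MPa, ρ = 4547 kg/m³
  concrete: σ_y = 24.00 MPa, ρ = 2450 kg/m³
  low-carbon steel: σ_y = 332.0 MPa, ρ = 7863 kg/m³
  commercially pure titanium: M = 96.1 kN·m/kg
  low-carbon steel: M = 42.2 kN·m/kg
  concrete: M = 9.80 kN·m/kg
The maximum is for commercially pure titanium.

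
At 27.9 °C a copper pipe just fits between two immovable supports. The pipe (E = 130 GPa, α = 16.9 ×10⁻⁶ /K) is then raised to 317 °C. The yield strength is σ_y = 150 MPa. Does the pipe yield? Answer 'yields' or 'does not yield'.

ΔT = 289.1 K. Constrained thermal stress σ = E·α·ΔT = 130.0×10³ MPa × 16.9×10⁻⁶ × 289.1 = 635 MPa (compressive).
Compare to σ_y = 150 MPa: σ ≥ σ_y, so it yields.

yields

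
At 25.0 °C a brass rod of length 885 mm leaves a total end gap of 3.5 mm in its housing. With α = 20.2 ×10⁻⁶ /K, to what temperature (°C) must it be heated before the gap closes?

α·L₀·ΔT = 3.5 mm ⇒ ΔT = 3.5 / (20.2×10⁻⁶ × 885.0) = 195.8 K.
T = 25.0 + 195.8 = 220.8 °C.

221 °C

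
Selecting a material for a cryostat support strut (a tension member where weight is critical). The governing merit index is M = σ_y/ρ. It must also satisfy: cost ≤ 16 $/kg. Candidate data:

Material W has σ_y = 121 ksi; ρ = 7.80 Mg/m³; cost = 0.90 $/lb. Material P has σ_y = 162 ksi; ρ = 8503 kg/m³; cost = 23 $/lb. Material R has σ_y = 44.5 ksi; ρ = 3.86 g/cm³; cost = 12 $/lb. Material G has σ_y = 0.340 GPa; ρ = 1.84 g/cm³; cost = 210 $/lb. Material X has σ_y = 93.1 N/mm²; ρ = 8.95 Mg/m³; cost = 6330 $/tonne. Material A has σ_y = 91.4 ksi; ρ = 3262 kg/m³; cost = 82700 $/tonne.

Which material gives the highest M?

material W

Screen on constraints: cost ≤ 16 $/kg. Survivors: material W, material X.
In SI units:
  material W: σ_y = 834.3 MPa, ρ = 7800 kg/m³
  material X: σ_y = 93.10 MPa, ρ = 8950 kg/m³
  material W: M = 107 kN·m/kg
  material X: M = 10.4 kN·m/kg
Material W has the largest M.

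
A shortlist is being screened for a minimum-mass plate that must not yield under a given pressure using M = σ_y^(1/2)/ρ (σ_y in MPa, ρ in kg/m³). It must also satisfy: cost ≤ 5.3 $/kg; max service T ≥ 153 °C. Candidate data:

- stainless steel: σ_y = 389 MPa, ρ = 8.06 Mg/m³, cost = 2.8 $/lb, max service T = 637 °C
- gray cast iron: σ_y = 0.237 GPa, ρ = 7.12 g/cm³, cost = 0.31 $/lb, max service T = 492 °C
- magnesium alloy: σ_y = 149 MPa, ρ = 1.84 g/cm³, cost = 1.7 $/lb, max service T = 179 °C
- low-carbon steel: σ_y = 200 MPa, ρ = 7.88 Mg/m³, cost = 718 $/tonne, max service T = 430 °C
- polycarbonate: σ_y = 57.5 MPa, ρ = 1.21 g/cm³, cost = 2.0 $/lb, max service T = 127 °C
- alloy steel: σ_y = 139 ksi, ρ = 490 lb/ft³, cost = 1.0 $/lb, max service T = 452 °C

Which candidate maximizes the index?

magnesium alloy

Screen on constraints: cost ≤ 5.3 $/kg; max service T ≥ 153 °C. Survivors: gray cast iron, magnesium alloy, low-carbon steel, alloy steel.
Convert each candidate to consistent units, then evaluate M:
  gray cast iron: σ_y = 237.0 MPa, ρ = 7120 kg/m³
  magnesium alloy: σ_y = 149.0 MPa, ρ = 1840 kg/m³
  low-carbon steel: σ_y = 200.0 MPa, ρ = 7880 kg/m³
  alloy steel: σ_y = 958.4 MPa, ρ = 7849 kg/m³
  magnesium alloy: M = 6.63×10⁻³
  alloy steel: M = 3.94×10⁻³
  gray cast iron: M = 2.16×10⁻³
  low-carbon steel: M = 1.79×10⁻³
Highest index: magnesium alloy.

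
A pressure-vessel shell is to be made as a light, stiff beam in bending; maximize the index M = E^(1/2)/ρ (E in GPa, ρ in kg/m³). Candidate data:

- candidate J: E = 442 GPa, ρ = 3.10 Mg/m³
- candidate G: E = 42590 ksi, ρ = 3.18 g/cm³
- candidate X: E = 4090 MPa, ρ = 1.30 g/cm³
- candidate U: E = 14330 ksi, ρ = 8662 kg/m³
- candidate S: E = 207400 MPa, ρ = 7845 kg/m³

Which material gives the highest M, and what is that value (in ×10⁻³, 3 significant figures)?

candidate J, M = 6.78×10⁻³

Normalizing units and computing the index:
  candidate J: E = 442.0 GPa, ρ = 3100 kg/m³
  candidate G: E = 293.6 GPa, ρ = 3180 kg/m³
  candidate X: E = 4.090 GPa, ρ = 1300 kg/m³
  candidate U: E = 98.80 GPa, ρ = 8662 kg/m³
  candidate S: E = 207.4 GPa, ρ = 7845 kg/m³
  candidate J: M = 6.78×10⁻³
  candidate G: M = 5.39×10⁻³
  candidate S: M = 1.84×10⁻³
  candidate X: M = 1.56×10⁻³
  candidate U: M = 1.15×10⁻³
Candidate J has the largest M.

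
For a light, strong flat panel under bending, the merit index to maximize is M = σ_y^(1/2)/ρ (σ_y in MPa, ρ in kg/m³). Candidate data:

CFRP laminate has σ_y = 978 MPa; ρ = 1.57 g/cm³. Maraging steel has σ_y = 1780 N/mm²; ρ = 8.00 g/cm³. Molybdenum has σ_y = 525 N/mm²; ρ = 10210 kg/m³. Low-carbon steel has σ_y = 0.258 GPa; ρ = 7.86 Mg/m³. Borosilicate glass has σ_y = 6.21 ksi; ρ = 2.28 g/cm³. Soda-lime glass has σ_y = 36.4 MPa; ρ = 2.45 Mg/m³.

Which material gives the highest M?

After converting to SI:
  CFRP laminate: σ_y = 978.0 MPa, ρ = 1570 kg/m³
  maraging steel: σ_y = 1780 MPa, ρ = 8000 kg/m³
  molybdenum: σ_y = 525.0 MPa, ρ = 10210 kg/m³
  low-carbon steel: σ_y = 258.0 MPa, ρ = 7860 kg/m³
  borosilicate glass: σ_y = 42.82 MPa, ρ = 2280 kg/m³
  soda-lime glass: σ_y = 36.40 MPa, ρ = 2450 kg/m³
  CFRP laminate: M = 19.9×10⁻³
  maraging steel: M = 5.27×10⁻³
  borosilicate glass: M = 2.87×10⁻³
  soda-lime glass: M = 2.46×10⁻³
  molybdenum: M = 2.24×10⁻³
  low-carbon steel: M = 2.04×10⁻³
CFRP laminate has the largest M.

CFRP laminate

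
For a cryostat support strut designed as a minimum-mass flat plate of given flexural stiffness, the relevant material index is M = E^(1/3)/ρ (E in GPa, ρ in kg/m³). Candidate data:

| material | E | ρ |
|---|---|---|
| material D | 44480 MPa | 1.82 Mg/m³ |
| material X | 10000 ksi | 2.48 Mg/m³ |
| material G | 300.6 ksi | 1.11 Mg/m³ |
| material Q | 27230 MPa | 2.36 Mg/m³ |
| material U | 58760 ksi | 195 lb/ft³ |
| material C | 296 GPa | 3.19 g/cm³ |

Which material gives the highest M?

material U

After converting to SI:
  material D: E = 44.48 GPa, ρ = 1820 kg/m³
  material X: E = 68.95 GPa, ρ = 2480 kg/m³
  material G: E = 2.073 GPa, ρ = 1110 kg/m³
  material Q: E = 27.23 GPa, ρ = 2360 kg/m³
  material U: E = 405.1 GPa, ρ = 3124 kg/m³
  material C: E = 296.0 GPa, ρ = 3190 kg/m³
  material U: M = 2.37×10⁻³
  material C: M = 2.09×10⁻³
  material D: M = 1.95×10⁻³
  material X: M = 1.65×10⁻³
  material Q: M = 1.27×10⁻³
  material G: M = 1.15×10⁻³
Highest index: material U.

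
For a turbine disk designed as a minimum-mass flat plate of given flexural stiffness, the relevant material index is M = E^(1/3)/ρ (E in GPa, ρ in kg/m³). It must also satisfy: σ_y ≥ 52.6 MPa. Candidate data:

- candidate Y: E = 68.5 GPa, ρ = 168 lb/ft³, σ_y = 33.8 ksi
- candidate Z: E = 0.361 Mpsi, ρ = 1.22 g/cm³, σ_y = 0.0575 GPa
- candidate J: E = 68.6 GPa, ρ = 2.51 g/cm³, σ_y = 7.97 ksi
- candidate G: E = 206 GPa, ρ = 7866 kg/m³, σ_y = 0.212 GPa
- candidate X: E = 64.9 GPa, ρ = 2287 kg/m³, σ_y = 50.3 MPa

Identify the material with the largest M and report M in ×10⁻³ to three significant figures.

candidate J, M = 1.63×10⁻³

Screen on constraints: σ_y ≥ 52.6 MPa. Survivors: candidate Y, candidate Z, candidate J, candidate G.
In SI units:
  candidate Y: E = 68.50 GPa, ρ = 2691 kg/m³
  candidate Z: E = 2.489 GPa, ρ = 1220 kg/m³
  candidate J: E = 68.60 GPa, ρ = 2510 kg/m³
  candidate G: E = 206.0 GPa, ρ = 7866 kg/m³
  candidate J: M = 1.63×10⁻³
  candidate Y: M = 1.52×10⁻³
  candidate Z: M = 1.11×10⁻³
  candidate G: M = 0.751×10⁻³
Candidate J has the largest M.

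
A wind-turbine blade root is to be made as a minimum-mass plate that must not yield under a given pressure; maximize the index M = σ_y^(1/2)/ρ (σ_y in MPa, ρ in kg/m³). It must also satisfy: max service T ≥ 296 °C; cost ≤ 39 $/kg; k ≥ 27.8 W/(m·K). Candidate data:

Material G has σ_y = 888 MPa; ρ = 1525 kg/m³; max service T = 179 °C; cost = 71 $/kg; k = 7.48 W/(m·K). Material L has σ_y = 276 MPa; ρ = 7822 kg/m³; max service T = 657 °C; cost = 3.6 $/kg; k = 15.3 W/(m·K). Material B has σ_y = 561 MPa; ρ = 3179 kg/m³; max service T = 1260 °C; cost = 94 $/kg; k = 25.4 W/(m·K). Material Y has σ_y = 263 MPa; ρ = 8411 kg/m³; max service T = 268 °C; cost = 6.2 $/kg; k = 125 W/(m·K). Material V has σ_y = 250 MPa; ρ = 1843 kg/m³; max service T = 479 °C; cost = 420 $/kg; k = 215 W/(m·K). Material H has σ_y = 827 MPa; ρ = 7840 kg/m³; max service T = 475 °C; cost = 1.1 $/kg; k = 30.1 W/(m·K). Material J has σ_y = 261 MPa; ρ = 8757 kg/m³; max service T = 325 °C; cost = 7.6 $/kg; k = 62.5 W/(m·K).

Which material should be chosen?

Screen on constraints: max service T ≥ 296 °C; cost ≤ 39 $/kg; k ≥ 27.8 W/(m·K). Survivors: material H, material J.
Computing M directly (units already consistent):
  material H: M = 3.67×10⁻³
  material J: M = 1.84×10⁻³
Material H ranks first.

material H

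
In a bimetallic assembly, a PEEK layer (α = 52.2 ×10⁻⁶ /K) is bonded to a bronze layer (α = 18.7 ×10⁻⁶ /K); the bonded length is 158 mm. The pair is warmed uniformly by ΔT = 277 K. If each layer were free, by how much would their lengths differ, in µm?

1470 µm

Δα = |52.2 − 18.7|×10⁻⁶/K = 33.5×10⁻⁶/K.
ΔL_mismatch = Δα·L·ΔT = 33.5×10⁻⁶ × 158.0 mm × 277.0 K = 1470 µm.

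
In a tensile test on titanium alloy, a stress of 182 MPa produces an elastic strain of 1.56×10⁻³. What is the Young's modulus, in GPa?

E = σ/ε = 182 MPa / 1.56×10⁻³ = 116700 MPa = 117 GPa.

117 GPa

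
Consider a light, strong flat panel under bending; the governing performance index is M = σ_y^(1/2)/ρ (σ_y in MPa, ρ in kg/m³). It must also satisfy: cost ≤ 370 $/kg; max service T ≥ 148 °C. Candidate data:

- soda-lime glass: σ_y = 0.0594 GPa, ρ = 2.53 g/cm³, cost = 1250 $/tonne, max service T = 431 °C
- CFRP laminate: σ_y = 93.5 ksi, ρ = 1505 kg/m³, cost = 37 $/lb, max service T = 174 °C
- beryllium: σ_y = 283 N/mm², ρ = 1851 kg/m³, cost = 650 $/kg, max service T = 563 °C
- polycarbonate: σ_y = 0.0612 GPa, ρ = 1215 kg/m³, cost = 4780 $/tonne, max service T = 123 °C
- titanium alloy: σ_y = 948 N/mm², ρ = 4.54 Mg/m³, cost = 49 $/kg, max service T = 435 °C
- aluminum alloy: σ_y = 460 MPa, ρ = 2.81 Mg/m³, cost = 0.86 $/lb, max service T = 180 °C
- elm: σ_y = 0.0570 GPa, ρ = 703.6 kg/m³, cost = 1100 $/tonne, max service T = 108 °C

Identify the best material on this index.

Screen on constraints: cost ≤ 370 $/kg; max service T ≥ 148 °C. Survivors: soda-lime glass, CFRP laminate, titanium alloy, aluminum alloy.
Convert each candidate to consistent units, then evaluate M:
  soda-lime glass: σ_y = 59.40 MPa, ρ = 2530 kg/m³
  CFRP laminate: σ_y = 644.7 MPa, ρ = 1505 kg/m³
  titanium alloy: σ_y = 948.0 MPa, ρ = 4540 kg/m³
  aluminum alloy: σ_y = 460.0 MPa, ρ = 2810 kg/m³
  CFRP laminate: M = 16.9×10⁻³
  aluminum alloy: M = 7.63×10⁻³
  titanium alloy: M = 6.78×10⁻³
  soda-lime glass: M = 3.05×10⁻³
CFRP laminate has the largest M.

CFRP laminate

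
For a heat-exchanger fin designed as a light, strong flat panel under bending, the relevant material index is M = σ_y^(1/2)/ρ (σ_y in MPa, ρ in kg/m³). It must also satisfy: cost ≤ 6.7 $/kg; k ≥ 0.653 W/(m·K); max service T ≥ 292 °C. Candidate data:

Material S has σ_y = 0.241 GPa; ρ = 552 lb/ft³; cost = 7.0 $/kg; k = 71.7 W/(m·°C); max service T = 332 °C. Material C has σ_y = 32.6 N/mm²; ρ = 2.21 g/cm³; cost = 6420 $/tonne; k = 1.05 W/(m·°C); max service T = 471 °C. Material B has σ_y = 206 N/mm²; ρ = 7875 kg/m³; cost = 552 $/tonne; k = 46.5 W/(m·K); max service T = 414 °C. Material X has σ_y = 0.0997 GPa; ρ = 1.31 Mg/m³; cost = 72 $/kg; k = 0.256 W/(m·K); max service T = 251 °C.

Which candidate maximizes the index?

material C

Screen on constraints: cost ≤ 6.7 $/kg; k ≥ 0.653 W/(m·K); max service T ≥ 292 °C. Survivors: material C, material B.
Normalizing units and computing the index:
  material C: σ_y = 32.60 MPa, ρ = 2210 kg/m³
  material B: σ_y = 206.0 MPa, ρ = 7875 kg/m³
  material C: M = 2.58×10⁻³
  material B: M = 1.82×10⁻³
Highest index: material C.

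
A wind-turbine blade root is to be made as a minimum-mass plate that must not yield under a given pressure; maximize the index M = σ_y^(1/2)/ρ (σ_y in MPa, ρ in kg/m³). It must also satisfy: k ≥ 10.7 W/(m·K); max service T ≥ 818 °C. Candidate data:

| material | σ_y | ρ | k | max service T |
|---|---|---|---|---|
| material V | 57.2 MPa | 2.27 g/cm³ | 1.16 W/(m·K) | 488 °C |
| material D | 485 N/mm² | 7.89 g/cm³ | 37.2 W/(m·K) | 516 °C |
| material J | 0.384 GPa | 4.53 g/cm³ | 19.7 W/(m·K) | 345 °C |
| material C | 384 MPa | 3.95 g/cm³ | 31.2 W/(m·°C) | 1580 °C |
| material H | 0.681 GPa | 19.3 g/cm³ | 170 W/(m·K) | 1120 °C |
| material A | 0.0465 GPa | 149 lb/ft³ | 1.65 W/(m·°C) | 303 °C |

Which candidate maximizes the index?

material C

Screen on constraints: k ≥ 10.7 W/(m·K); max service T ≥ 818 °C. Survivors: material C, material H.
Normalizing units and computing the index:
  material C: σ_y = 384.0 MPa, ρ = 3950 kg/m³
  material H: σ_y = 681.0 MPa, ρ = 19300 kg/m³
  material C: M = 4.96×10⁻³
  material H: M = 1.35×10⁻³
Material C ranks first.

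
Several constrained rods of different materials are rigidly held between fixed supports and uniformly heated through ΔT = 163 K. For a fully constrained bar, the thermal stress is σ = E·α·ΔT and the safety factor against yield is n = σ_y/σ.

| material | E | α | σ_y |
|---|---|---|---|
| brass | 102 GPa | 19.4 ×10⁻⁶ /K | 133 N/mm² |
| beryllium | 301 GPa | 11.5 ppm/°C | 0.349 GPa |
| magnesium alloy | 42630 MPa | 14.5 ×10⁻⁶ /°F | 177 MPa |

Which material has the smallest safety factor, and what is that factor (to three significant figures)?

Converting E to GPa, α to ×10⁻⁶/K, σ_y to MPa, then σ and n for each:
  brass: E = 102.0, α = 19.4, σ_y = 133.0 → σ = 323 MPa, n = 0.412
  beryllium: E = 301.0, α = 11.5, σ_y = 349.0 → σ = 564 MPa, n = 0.619
  magnesium alloy: E = 42.63, α = 26.1, σ_y = 177.0 → σ = 181 MPa, n = 0.976
Smallest n: brass with n = 0.412.

brass, n = 0.412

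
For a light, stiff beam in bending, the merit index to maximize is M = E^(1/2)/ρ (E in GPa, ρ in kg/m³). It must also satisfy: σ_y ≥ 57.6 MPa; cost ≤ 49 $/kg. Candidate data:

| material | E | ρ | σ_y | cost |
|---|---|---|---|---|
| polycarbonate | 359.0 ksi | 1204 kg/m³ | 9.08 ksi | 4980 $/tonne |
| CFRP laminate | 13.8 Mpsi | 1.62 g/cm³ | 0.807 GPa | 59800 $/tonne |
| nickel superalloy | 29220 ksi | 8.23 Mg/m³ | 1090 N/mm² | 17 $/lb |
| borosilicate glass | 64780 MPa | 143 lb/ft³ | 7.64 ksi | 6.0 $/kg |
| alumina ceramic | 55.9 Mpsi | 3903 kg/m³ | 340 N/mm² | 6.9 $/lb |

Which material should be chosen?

Screen on constraints: σ_y ≥ 57.6 MPa; cost ≤ 49 $/kg. Survivors: polycarbonate, nickel superalloy, alumina ceramic.
Convert each candidate to consistent units, then evaluate M:
  polycarbonate: E = 2.475 GPa, ρ = 1204 kg/m³
  nickel superalloy: E = 201.5 GPa, ρ = 8230 kg/m³
  alumina ceramic: E = 385.4 GPa, ρ = 3903 kg/m³
  alumina ceramic: M = 5.03×10⁻³
  nickel superalloy: M = 1.72×10⁻³
  polycarbonate: M = 1.31×10⁻³
Alumina ceramic ranks first.

alumina ceramic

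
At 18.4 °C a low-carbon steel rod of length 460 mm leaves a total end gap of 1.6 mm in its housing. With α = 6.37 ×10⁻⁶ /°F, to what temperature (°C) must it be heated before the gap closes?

α = 6.37×10⁻⁶/°F × 9/5 = 11.5×10⁻⁶/K.
α·L₀·ΔT = 1.6 mm ⇒ ΔT = 1.6 / (11.5×10⁻⁶ × 460.0) = 303.4 K.
T = 18.4 + 303.4 = 321.8 °C.

322 °C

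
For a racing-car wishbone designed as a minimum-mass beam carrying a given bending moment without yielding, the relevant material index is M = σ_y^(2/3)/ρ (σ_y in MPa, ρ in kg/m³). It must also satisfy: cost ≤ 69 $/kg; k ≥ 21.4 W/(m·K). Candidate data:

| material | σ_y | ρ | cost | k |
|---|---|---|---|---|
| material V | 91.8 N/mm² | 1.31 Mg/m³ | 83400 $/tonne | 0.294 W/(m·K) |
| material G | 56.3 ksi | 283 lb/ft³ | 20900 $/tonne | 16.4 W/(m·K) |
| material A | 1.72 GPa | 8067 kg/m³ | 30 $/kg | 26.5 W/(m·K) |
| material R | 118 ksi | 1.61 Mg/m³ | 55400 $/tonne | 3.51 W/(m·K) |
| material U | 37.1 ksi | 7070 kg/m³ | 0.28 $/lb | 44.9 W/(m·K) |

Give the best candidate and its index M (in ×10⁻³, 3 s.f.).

Screen on constraints: cost ≤ 69 $/kg; k ≥ 21.4 W/(m·K). Survivors: material A, material U.
Convert each candidate to consistent units, then evaluate M:
  material A: σ_y = 1720 MPa, ρ = 8067 kg/m³
  material U: σ_y = 255.8 MPa, ρ = 7070 kg/m³
  material A: M = 17.8×10⁻³
  material U: M = 5.70×10⁻³
The maximum is for material A.

material A, M = 17.8×10⁻³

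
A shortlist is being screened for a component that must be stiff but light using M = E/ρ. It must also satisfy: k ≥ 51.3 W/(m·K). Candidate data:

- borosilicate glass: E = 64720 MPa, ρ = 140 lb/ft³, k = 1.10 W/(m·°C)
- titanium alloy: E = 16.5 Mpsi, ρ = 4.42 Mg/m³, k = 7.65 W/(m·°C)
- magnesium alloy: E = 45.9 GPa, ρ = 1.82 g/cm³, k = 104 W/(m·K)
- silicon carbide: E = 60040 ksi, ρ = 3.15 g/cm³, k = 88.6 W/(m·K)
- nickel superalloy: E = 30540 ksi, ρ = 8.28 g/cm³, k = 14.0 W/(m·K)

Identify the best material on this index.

silicon carbide

Screen on constraints: k ≥ 51.3 W/(m·K). Survivors: magnesium alloy, silicon carbide.
After converting to SI:
  magnesium alloy: E = 45.90 GPa, ρ = 1820 kg/m³
  silicon carbide: E = 414.0 GPa, ρ = 3150 kg/m³
  silicon carbide: M = 131 MN·m/kg
  magnesium alloy: M = 25.2 MN·m/kg
Silicon carbide ranks first.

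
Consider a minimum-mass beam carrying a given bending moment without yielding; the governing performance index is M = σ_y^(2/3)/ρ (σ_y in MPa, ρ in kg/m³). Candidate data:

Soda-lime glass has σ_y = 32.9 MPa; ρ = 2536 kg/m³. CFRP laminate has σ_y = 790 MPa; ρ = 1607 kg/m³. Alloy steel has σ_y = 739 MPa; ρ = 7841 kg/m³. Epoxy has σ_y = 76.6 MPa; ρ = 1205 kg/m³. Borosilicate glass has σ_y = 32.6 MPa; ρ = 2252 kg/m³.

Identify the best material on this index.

Evaluate M for each candidate:
  CFRP laminate: M = 53.2×10⁻³
  epoxy: M = 15.0×10⁻³
  alloy steel: M = 10.4×10⁻³
  borosilicate glass: M = 4.53×10⁻³
  soda-lime glass: M = 4.05×10⁻³
Highest index: CFRP laminate.

CFRP laminate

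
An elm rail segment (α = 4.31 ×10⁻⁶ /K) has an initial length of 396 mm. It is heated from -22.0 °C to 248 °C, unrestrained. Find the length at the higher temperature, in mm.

ΔT = 248 − (-22.0) = 270.0 K.
ΔL = α·L₀·ΔT = 4.31×10⁻⁶ × 396 mm × 270.0 K = 0.461 mm.
L = L₀ + ΔL = 396 + 0.461 = 396.46 mm.

396.46 mm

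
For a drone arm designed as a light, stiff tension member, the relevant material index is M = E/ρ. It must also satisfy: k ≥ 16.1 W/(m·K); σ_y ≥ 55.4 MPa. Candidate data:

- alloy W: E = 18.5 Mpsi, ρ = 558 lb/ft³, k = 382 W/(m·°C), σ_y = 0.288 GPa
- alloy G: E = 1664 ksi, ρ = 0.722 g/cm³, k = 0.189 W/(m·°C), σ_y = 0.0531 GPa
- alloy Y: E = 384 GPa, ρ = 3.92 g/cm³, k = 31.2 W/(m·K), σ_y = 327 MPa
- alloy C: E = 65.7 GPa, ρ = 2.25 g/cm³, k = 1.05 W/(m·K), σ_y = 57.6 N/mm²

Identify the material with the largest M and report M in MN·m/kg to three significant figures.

alloy Y, M = 98.0 MN·m/kg

Screen on constraints: k ≥ 16.1 W/(m·K); σ_y ≥ 55.4 MPa. Survivors: alloy W, alloy Y.
Putting every candidate on a common basis:
  alloy W: E = 127.6 GPa, ρ = 8938 kg/m³
  alloy Y: E = 384.0 GPa, ρ = 3920 kg/m³
  alloy Y: M = 98.0 MN·m/kg
  alloy W: M = 14.3 MN·m/kg
The maximum is for alloy Y.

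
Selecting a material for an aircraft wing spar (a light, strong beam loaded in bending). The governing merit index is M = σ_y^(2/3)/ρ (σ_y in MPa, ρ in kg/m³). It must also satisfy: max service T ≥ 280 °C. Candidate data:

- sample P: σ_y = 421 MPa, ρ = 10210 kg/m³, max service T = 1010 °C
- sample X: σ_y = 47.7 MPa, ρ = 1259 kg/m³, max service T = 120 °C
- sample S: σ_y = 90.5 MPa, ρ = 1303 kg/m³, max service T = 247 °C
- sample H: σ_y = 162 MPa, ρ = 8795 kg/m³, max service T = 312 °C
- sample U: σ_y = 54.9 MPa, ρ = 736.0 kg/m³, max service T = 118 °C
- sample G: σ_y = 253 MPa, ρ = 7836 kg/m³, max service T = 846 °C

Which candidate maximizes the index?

Screen on constraints: max service T ≥ 280 °C. Survivors: sample P, sample H, sample G.
Computing M directly (units already consistent):
  sample P: M = 5.50×10⁻³
  sample G: M = 5.10×10⁻³
  sample H: M = 3.38×10⁻³
Highest index: sample P.

sample P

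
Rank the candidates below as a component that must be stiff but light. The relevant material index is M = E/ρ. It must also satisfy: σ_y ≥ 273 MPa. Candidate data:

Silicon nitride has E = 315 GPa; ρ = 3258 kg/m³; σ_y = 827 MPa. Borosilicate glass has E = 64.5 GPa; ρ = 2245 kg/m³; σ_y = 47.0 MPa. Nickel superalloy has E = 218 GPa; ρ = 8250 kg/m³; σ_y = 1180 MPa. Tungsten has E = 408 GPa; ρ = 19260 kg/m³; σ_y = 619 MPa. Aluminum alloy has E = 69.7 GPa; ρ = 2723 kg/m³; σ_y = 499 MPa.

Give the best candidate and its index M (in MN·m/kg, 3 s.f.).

Screen on constraints: σ_y ≥ 273 MPa. Survivors: silicon nitride, nickel superalloy, tungsten, aluminum alloy.
Per-candidate index values:
  silicon nitride: M = 96.7 MN·m/kg
  nickel superalloy: M = 26.4 MN·m/kg
  aluminum alloy: M = 25.6 MN·m/kg
  tungsten: M = 21.2 MN·m/kg
Silicon nitride ranks first.

silicon nitride, M = 96.7 MN·m/kg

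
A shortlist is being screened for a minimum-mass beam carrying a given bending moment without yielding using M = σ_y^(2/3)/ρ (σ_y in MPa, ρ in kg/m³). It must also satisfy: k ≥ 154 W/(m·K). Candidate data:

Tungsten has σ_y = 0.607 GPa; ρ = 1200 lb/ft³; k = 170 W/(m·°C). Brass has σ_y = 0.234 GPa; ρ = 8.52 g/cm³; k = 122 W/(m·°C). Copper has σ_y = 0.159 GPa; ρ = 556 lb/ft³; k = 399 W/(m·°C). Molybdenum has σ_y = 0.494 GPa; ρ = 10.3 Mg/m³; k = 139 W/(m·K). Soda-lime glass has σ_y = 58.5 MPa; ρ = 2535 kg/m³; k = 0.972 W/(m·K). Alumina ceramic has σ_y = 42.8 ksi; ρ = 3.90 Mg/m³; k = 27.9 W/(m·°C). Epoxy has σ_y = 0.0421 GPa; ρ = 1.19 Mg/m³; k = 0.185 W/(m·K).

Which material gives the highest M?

tungsten

Screen on constraints: k ≥ 154 W/(m·K). Survivors: tungsten, copper.
Putting every candidate on a common basis:
  tungsten: σ_y = 607.0 MPa, ρ = 19220 kg/m³
  copper: σ_y = 159.0 MPa, ρ = 8906 kg/m³
  tungsten: M = 3.73×10⁻³
  copper: M = 3.30×10⁻³
Tungsten has the largest M.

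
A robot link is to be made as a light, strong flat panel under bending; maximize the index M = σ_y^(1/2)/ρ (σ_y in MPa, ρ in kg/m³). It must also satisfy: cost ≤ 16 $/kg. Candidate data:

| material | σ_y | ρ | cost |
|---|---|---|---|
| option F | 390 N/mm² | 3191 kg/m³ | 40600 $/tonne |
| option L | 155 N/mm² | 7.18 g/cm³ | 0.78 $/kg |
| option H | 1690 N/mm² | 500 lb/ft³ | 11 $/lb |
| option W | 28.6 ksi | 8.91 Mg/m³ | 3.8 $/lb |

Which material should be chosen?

Screen on constraints: cost ≤ 16 $/kg. Survivors: option L, option W.
Convert each candidate to consistent units, then evaluate M:
  option L: σ_y = 155.0 MPa, ρ = 7180 kg/m³
  option W: σ_y = 197.2 MPa, ρ = 8910 kg/m³
  option L: M = 1.73×10⁻³
  option W: M = 1.58×10⁻³
Option L has the largest M.

option L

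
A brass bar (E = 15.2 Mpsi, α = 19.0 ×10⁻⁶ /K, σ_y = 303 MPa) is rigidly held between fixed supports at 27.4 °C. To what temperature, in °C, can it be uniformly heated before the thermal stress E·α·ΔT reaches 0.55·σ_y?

E = 15.2 Mpsi = 104.8 GPa.
E·α·ΔT = 166.7 MPa ⇒ ΔT = 166.7 / (104.8×10³ × 19.0×10⁻⁶) = 83.69 K.
T = 27.4 + 83.69 = 111.1 °C.

111 °C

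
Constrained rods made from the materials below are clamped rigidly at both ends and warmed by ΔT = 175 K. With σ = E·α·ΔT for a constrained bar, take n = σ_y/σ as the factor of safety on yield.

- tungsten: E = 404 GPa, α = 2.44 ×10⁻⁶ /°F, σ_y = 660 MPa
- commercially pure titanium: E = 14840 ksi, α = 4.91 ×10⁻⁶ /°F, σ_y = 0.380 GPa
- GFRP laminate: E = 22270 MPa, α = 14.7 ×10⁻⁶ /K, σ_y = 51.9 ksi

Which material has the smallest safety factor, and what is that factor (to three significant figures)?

tungsten, n = 2.13

In consistent units (E in GPa, α in ×10⁻⁶/K, σ_y in MPa):
  tungsten: E = 404.0, α = 4.39, σ_y = 660.0 → σ = 311 MPa, n = 2.13
  commercially pure titanium: E = 102.3, α = 8.84, σ_y = 380.0 → σ = 158 MPa, n = 2.40
  GFRP laminate: E = 22.27, α = 14.7, σ_y = 357.8 → σ = 57.3 MPa, n = 6.25
Tungsten has the lowest safety factor, n = 2.13.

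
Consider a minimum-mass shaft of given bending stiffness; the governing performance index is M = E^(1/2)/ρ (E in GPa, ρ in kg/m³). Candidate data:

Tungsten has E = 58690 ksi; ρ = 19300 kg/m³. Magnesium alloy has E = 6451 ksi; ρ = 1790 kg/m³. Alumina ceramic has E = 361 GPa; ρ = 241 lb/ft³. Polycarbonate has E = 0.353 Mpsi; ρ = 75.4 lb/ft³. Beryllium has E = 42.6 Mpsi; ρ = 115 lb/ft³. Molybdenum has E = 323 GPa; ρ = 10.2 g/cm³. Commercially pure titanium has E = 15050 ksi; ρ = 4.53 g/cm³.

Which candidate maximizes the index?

Normalizing units and computing the index:
  tungsten: E = 404.7 GPa, ρ = 19300 kg/m³
  magnesium alloy: E = 44.48 GPa, ρ = 1790 kg/m³
  alumina ceramic: E = 361.0 GPa, ρ = 3860 kg/m³
  polycarbonate: E = 2.434 GPa, ρ = 1208 kg/m³
  beryllium: E = 293.7 GPa, ρ = 1842 kg/m³
  molybdenum: E = 323.0 GPa, ρ = 10200 kg/m³
  commercially pure titanium: E = 103.8 GPa, ρ = 4530 kg/m³
  beryllium: M = 9.30×10⁻³
  alumina ceramic: M = 4.92×10⁻³
  magnesium alloy: M = 3.73×10⁻³
  commercially pure titanium: M = 2.25×10⁻³
  molybdenum: M = 1.76×10⁻³
  polycarbonate: M = 1.29×10⁻³
  tungsten: M = 1.04×10⁻³
Beryllium has the largest M.

beryllium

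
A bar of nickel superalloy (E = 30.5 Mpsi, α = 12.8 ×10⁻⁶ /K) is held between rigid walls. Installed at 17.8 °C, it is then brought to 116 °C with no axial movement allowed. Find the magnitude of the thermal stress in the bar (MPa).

E = 30.5 Mpsi = 210.3 GPa.
ΔT = 98.20 K. Constrained thermal stress σ = E·α·ΔT = 210.3×10³ MPa × 12.8×10⁻⁶ × 98.20 = 264 MPa (compressive).

264 MPa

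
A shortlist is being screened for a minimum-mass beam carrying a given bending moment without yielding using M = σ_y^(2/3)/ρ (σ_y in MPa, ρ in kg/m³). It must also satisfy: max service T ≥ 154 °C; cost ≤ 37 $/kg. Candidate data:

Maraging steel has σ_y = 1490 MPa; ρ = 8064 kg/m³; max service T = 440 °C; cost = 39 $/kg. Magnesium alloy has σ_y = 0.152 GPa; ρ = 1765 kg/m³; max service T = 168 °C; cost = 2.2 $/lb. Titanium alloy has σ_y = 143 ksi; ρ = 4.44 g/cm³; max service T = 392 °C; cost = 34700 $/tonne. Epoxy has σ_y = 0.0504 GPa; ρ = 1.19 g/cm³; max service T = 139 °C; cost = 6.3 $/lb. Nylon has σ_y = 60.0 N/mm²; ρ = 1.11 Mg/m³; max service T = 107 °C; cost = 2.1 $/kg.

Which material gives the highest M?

titanium alloy

Screen on constraints: max service T ≥ 154 °C; cost ≤ 37 $/kg. Survivors: magnesium alloy, titanium alloy.
In SI units:
  magnesium alloy: σ_y = 152.0 MPa, ρ = 1765 kg/m³
  titanium alloy: σ_y = 986.0 MPa, ρ = 4440 kg/m³
  titanium alloy: M = 22.3×10⁻³
  magnesium alloy: M = 16.1×10⁻³
Titanium alloy ranks first.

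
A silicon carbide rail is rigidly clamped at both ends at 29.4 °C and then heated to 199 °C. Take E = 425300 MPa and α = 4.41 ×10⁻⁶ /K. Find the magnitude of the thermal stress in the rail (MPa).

E = 425300 MPa = 425.3 GPa.
ΔT = 169.6 K. Constrained thermal stress σ = E·α·ΔT = 425.3×10³ MPa × 4.41×10⁻⁶ × 169.6 = 318 MPa (compressive).

318 MPa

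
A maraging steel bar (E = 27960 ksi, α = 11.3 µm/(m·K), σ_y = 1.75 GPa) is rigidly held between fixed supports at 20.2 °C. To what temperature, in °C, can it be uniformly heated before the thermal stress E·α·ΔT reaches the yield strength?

824 °C

E = 27960 ksi = 192.8 GPa.
σ_y = 1.75 GPa = 1750 MPa.
E·α·ΔT = 1750 MPa ⇒ ΔT = 1750 / (192.8×10³ × 11.3×10⁻⁶) = 803.3 K.
T = 20.2 + 803.3 = 823.5 °C.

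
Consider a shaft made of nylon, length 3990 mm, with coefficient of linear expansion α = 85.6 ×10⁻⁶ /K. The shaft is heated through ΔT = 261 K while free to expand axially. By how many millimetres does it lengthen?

89.1 mm

ΔL = α·L₀·ΔT = 85.6×10⁻⁶ × 3990 mm × 261.0 K = 89.1 mm.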